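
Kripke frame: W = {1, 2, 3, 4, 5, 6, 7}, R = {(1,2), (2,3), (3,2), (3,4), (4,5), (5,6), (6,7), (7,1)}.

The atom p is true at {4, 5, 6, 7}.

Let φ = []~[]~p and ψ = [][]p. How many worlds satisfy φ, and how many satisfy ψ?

3 and 2

For []~[]~p:
1: successors {2}; ~[]~p there: 2:F. ✗
2: successors {3}; ~[]~p there: 3:T. ✓
3: successors {2, 4}; ~[]~p there: 2:F, 4:T. ✗
4: successors {5}; ~[]~p there: 5:T. ✓
5: successors {6}; ~[]~p there: 6:T. ✓
6: successors {7}; ~[]~p there: 7:F. ✗
7: successors {1}; ~[]~p there: 1:F. ✗
— 3 worlds.
For [][]p:
1: successors {2}; []p there: 2:F. ✗
2: successors {3}; []p there: 3:F. ✗
3: successors {2, 4}; []p there: 2:F, 4:T. ✗
4: successors {5}; []p there: 5:T. ✓
5: successors {6}; []p there: 6:T. ✓
6: successors {7}; []p there: 7:F. ✗
7: successors {1}; []p there: 1:F. ✗
— 2 worlds.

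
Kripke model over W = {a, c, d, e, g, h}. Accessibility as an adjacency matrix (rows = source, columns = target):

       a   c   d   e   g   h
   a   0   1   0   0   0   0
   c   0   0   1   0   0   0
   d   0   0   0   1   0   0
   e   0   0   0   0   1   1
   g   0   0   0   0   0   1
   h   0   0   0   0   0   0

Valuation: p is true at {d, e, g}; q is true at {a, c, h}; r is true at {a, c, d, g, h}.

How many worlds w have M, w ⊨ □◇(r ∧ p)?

a: successors {c}; ◇(r ∧ p) there: c:T. ✓
c: successors {d}; ◇(r ∧ p) there: d:F. ✗
d: successors {e}; ◇(r ∧ p) there: e:T. ✓
e: successors {g, h}; ◇(r ∧ p) there: g:F, h:F. ✗
g: successors {h}; ◇(r ∧ p) there: h:F. ✗
h: no successors, so □◇(r ∧ p) holds vacuously. ✓
Satisfying worlds: {a, d, h}.

3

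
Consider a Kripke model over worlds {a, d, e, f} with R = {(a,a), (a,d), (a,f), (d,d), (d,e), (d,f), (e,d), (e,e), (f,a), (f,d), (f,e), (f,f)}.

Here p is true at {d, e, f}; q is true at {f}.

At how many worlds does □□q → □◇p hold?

4

a: □□q is F, □◇p is T. ✓
d: □□q is F, □◇p is T. ✓
e: □□q is F, □◇p is T. ✓
f: □□q is F, □◇p is T. ✓
Satisfying worlds: {a, d, e, f}.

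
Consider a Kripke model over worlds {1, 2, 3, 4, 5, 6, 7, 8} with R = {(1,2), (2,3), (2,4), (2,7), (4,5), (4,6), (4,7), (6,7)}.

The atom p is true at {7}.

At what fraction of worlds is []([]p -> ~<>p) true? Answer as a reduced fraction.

1: successors {2}; []p -> ~<>p there: 2:T. ✓
2: successors {3, 4, 7}; []p -> ~<>p there: 3:T, 4:T, 7:T. ✓
3: no successors, so []([]p -> ~<>p) holds vacuously. ✓
4: successors {5, 6, 7}; []p -> ~<>p there: 5:T, 6:F, 7:T. ✗
5: no successors, so []([]p -> ~<>p) holds vacuously. ✓
6: successors {7}; []p -> ~<>p there: 7:T. ✓
7: no successors, so []([]p -> ~<>p) holds vacuously. ✓
8: no successors, so []([]p -> ~<>p) holds vacuously. ✓
That's 7 of 8 worlds, so 7/8.

7/8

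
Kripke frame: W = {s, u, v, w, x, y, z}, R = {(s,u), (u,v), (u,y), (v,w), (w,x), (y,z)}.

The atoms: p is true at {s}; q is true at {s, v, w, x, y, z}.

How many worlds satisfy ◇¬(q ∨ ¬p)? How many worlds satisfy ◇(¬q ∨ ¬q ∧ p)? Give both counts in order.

0 and 1

For ◇¬(q ∨ ¬p):
s: successors {u}; ¬(q ∨ ¬p) there: u:F. ✗
u: successors {v, y}; ¬(q ∨ ¬p) there: v:F, y:F. ✗
v: successors {w}; ¬(q ∨ ¬p) there: w:F. ✗
w: successors {x}; ¬(q ∨ ¬p) there: x:F. ✗
x: no successors, so ◇¬(q ∨ ¬p) fails. ✗
y: successors {z}; ¬(q ∨ ¬p) there: z:F. ✗
z: no successors, so ◇¬(q ∨ ¬p) fails. ✗
— 0 worlds.
For ◇(¬q ∨ ¬q ∧ p):
s: successors {u}; ¬q ∨ ¬q ∧ p there: u:T. ✓
u: successors {v, y}; ¬q ∨ ¬q ∧ p there: v:F, y:F. ✗
v: successors {w}; ¬q ∨ ¬q ∧ p there: w:F. ✗
w: successors {x}; ¬q ∨ ¬q ∧ p there: x:F. ✗
x: no successors, so ◇(¬q ∨ ¬q ∧ p) fails. ✗
y: successors {z}; ¬q ∨ ¬q ∧ p there: z:F. ✗
z: no successors, so ◇(¬q ∨ ¬q ∧ p) fails. ✗
— 1 world.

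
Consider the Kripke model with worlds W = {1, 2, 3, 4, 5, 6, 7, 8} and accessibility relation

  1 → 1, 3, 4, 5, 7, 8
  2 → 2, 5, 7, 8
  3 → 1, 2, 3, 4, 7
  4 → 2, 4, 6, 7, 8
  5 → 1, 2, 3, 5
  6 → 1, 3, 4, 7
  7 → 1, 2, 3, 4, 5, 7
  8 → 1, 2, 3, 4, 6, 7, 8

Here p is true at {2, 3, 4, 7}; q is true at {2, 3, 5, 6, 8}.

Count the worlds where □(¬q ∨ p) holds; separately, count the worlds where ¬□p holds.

2 and 8

For □(¬q ∨ p):
1: successors {1, 3, 4, 5, 7, 8}; ¬q ∨ p there: 1:T, 3:T, 4:T, 5:F, 7:T, 8:F. ✗
2: successors {2, 5, 7, 8}; ¬q ∨ p there: 2:T, 5:F, 7:T, 8:F. ✗
3: successors {1, 2, 3, 4, 7}; ¬q ∨ p there: 1:T, 2:T, 3:T, 4:T, 7:T. ✓
4: successors {2, 4, 6, 7, 8}; ¬q ∨ p there: 2:T, 4:T, 6:F, 7:T, 8:F. ✗
5: successors {1, 2, 3, 5}; ¬q ∨ p there: 1:T, 2:T, 3:T, 5:F. ✗
6: successors {1, 3, 4, 7}; ¬q ∨ p there: 1:T, 3:T, 4:T, 7:T. ✓
7: successors {1, 2, 3, 4, 5, 7}; ¬q ∨ p there: 1:T, 2:T, 3:T, 4:T, 5:F, 7:T. ✗
8: successors {1, 2, 3, 4, 6, 7, 8}; ¬q ∨ p there: 1:T, 2:T, 3:T, 4:T, 6:F, 7:T, 8:F. ✗
— 2 worlds.
For ¬□p:
1: □p is F. ✓
2: □p is F. ✓
3: □p is F. ✓
4: □p is F. ✓
5: □p is F. ✓
6: □p is F. ✓
7: □p is F. ✓
8: □p is F. ✓
— 8 worlds.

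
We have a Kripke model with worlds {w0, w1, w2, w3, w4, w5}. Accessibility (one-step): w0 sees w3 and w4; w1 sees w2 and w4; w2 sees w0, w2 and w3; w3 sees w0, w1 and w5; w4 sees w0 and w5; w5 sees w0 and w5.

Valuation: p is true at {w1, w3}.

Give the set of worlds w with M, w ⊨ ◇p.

w0: successors {w3, w4}; p there: w3:T, w4:F. ✓
w1: successors {w2, w4}; p there: w2:F, w4:F. ✗
w2: successors {w0, w2, w3}; p there: w0:F, w2:F, w3:T. ✓
w3: successors {w0, w1, w5}; p there: w0:F, w1:T, w5:F. ✓
w4: successors {w0, w5}; p there: w0:F, w5:F. ✗
w5: successors {w0, w5}; p there: w0:F, w5:F. ✗

{w0, w2, w3}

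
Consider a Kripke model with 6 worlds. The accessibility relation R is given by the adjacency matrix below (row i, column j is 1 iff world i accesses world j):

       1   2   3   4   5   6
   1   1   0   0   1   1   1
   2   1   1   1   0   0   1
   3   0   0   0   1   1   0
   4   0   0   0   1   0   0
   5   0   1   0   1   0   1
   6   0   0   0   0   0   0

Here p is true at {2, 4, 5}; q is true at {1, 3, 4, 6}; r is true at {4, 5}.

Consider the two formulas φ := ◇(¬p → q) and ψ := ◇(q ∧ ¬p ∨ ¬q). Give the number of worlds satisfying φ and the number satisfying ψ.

5 and 4

For ◇(¬p → q):
1: successors {1, 4, 5, 6}; ¬p → q there: 1:T, 4:T, 5:T, 6:T. ✓
2: successors {1, 2, 3, 6}; ¬p → q there: 1:T, 2:T, 3:T, 6:T. ✓
3: successors {4, 5}; ¬p → q there: 4:T, 5:T. ✓
4: successors {4}; ¬p → q there: 4:T. ✓
5: successors {2, 4, 6}; ¬p → q there: 2:T, 4:T, 6:T. ✓
6: no successors, so ◇(¬p → q) fails. ✗
— 5 worlds.
For ◇(q ∧ ¬p ∨ ¬q):
1: successors {1, 4, 5, 6}; q ∧ ¬p ∨ ¬q there: 1:T, 4:F, 5:T, 6:T. ✓
2: successors {1, 2, 3, 6}; q ∧ ¬p ∨ ¬q there: 1:T, 2:T, 3:T, 6:T. ✓
3: successors {4, 5}; q ∧ ¬p ∨ ¬q there: 4:F, 5:T. ✓
4: successors {4}; q ∧ ¬p ∨ ¬q there: 4:F. ✗
5: successors {2, 4, 6}; q ∧ ¬p ∨ ¬q there: 2:T, 4:F, 6:T. ✓
6: no successors, so ◇(q ∧ ¬p ∨ ¬q) fails. ✗
— 4 worlds.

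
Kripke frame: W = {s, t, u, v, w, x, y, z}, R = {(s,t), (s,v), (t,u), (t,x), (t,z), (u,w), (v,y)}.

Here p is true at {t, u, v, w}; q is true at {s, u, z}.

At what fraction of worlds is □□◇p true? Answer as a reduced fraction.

3/4

s: successors {t, v}; □◇p there: t:F, v:F. ✗
t: successors {u, x, z}; □◇p there: u:F, x:T, z:T. ✗
u: successors {w}; □◇p there: w:T. ✓
v: successors {y}; □◇p there: y:T. ✓
w: no successors, so □□◇p holds vacuously. ✓
x: no successors, so □□◇p holds vacuously. ✓
y: no successors, so □□◇p holds vacuously. ✓
z: no successors, so □□◇p holds vacuously. ✓
That's 6 of 8 worlds, so 6/8 = 3/4.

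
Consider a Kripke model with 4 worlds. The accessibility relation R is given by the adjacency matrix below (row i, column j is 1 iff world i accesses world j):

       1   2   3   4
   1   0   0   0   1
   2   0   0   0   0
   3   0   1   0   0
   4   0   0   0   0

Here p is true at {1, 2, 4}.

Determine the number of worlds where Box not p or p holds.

1: Box not p is F, p is T. ✓
2: Box not p is T, p is T. ✓
3: Box not p is F, p is F. ✗
4: Box not p is T, p is T. ✓
Satisfying worlds: {1, 2, 4}.

3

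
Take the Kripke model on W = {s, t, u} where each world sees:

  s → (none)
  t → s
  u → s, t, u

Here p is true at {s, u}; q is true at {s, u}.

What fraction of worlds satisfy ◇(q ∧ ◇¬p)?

s: no successors, so ◇(q ∧ ◇¬p) fails. ✗
t: successors {s}; q ∧ ◇¬p there: s:F. ✗
u: successors {s, t, u}; q ∧ ◇¬p there: s:F, t:F, u:T. ✓
That's 1 of 3 worlds, so 1/3.

1/3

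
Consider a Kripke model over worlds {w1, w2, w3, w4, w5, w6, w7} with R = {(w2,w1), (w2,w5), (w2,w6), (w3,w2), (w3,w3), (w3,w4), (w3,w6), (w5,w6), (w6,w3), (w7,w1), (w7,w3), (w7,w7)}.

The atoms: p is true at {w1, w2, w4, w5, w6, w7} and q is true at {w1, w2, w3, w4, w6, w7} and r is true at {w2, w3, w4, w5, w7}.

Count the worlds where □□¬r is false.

5

w1: no successors, so □□¬r holds vacuously. ✓
w2: successors {w1, w5, w6}; □¬r there: w1:T, w5:T, w6:F. ✗
w3: successors {w2, w3, w4, w6}; □¬r there: w2:F, w3:F, w4:T, w6:F. ✗
w4: no successors, so □□¬r holds vacuously. ✓
w5: successors {w6}; □¬r there: w6:F. ✗
w6: successors {w3}; □¬r there: w3:F. ✗
w7: successors {w1, w3, w7}; □¬r there: w1:T, w3:F, w7:F. ✗
Satisfying worlds: {w1, w4}.
So □□¬r fails at the other 5 worlds.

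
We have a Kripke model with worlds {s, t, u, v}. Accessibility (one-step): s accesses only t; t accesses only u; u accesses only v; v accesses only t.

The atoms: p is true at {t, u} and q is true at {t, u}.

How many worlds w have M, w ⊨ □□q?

s: successors {t}; □q there: t:T. ✓
t: successors {u}; □q there: u:F. ✗
u: successors {v}; □q there: v:T. ✓
v: successors {t}; □q there: t:T. ✓
Satisfying worlds: {s, u, v}.

3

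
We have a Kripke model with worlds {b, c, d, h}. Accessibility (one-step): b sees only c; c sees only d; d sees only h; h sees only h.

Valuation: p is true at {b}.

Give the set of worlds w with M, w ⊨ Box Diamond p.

b: successors {c}; Diamond p there: c:F. ✗
c: successors {d}; Diamond p there: d:F. ✗
d: successors {h}; Diamond p there: h:F. ✗
h: successors {h}; Diamond p there: h:F. ✗

∅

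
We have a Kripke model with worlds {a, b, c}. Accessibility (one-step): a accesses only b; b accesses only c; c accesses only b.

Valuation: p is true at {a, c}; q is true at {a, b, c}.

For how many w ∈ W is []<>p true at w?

a: successors {b}; <>p there: b:T. ✓
b: successors {c}; <>p there: c:F. ✗
c: successors {b}; <>p there: b:T. ✓
Satisfying worlds: {a, c}.

2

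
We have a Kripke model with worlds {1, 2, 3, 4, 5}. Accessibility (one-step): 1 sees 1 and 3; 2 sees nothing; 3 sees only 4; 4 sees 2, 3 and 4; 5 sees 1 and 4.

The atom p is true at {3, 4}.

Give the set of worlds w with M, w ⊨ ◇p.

{1, 3, 4, 5}

1: successors {1, 3}; p there: 1:F, 3:T. ✓
2: no successors, so ◇p fails. ✗
3: successors {4}; p there: 4:T. ✓
4: successors {2, 3, 4}; p there: 2:F, 3:T, 4:T. ✓
5: successors {1, 4}; p there: 1:F, 4:T. ✓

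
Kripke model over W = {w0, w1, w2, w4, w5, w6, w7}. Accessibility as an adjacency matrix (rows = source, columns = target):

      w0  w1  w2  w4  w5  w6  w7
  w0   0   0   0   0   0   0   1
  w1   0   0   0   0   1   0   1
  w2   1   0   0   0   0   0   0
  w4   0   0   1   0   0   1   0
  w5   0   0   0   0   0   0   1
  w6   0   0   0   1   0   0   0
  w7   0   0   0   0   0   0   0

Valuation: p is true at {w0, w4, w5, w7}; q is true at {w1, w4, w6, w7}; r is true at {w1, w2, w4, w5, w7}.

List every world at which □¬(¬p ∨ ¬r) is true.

{w0, w1, w5, w6, w7}

w0: successors {w7}; ¬(¬p ∨ ¬r) there: w7:T. ✓
w1: successors {w5, w7}; ¬(¬p ∨ ¬r) there: w5:T, w7:T. ✓
w2: successors {w0}; ¬(¬p ∨ ¬r) there: w0:F. ✗
w4: successors {w2, w6}; ¬(¬p ∨ ¬r) there: w2:F, w6:F. ✗
w5: successors {w7}; ¬(¬p ∨ ¬r) there: w7:T. ✓
w6: successors {w4}; ¬(¬p ∨ ¬r) there: w4:T. ✓
w7: no successors, so □¬(¬p ∨ ¬r) holds vacuously. ✓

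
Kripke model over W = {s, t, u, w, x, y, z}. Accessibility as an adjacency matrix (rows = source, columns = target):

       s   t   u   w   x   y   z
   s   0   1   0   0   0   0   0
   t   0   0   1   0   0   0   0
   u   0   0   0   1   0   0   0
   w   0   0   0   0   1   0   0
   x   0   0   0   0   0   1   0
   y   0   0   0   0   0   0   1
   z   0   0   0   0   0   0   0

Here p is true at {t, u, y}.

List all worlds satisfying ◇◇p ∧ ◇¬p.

s: ◇◇p is T, ◇¬p is F. ✗
t: ◇◇p is F, ◇¬p is F. ✗
u: ◇◇p is F, ◇¬p is T. ✗
w: ◇◇p is T, ◇¬p is T. ✓
x: ◇◇p is F, ◇¬p is F. ✗
y: ◇◇p is F, ◇¬p is T. ✗
z: ◇◇p is F, ◇¬p is F. ✗

{w}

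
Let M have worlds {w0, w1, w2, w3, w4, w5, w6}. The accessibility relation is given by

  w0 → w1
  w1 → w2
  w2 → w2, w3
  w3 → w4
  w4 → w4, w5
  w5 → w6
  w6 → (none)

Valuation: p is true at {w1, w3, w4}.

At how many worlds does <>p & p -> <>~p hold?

6

w0: <>p & p is F, <>~p is F. ✓
w1: <>p & p is F, <>~p is T. ✓
w2: <>p & p is F, <>~p is T. ✓
w3: <>p & p is T, <>~p is F. ✗
w4: <>p & p is T, <>~p is T. ✓
w5: <>p & p is F, <>~p is T. ✓
w6: <>p & p is F, <>~p is F. ✓
Satisfying worlds: {w0, w1, w2, w4, w5, w6}.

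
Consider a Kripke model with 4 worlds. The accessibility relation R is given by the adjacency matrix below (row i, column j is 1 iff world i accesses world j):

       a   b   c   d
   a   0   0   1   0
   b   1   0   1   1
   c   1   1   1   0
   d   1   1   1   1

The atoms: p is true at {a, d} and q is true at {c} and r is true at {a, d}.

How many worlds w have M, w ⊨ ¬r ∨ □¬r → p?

a: ¬r ∨ □¬r is T, p is T. ✓
b: ¬r ∨ □¬r is T, p is F. ✗
c: ¬r ∨ □¬r is T, p is F. ✗
d: ¬r ∨ □¬r is F, p is T. ✓
Satisfying worlds: {a, d}.

2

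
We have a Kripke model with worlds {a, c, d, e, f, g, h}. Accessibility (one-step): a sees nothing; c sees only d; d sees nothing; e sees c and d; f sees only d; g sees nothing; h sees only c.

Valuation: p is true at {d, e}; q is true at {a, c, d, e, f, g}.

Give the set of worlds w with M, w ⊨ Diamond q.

a: no successors, so Diamond q fails. ✗
c: successors {d}; q there: d:T. ✓
d: no successors, so Diamond q fails. ✗
e: successors {c, d}; q there: c:T, d:T. ✓
f: successors {d}; q there: d:T. ✓
g: no successors, so Diamond q fails. ✗
h: successors {c}; q there: c:T. ✓

{c, e, f, h}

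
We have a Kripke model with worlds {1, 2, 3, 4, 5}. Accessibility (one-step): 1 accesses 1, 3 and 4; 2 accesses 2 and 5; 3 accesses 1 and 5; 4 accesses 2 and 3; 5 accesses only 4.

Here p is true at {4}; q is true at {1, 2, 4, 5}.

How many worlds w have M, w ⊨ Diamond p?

1: successors {1, 3, 4}; p there: 1:F, 3:F, 4:T. ✓
2: successors {2, 5}; p there: 2:F, 5:F. ✗
3: successors {1, 5}; p there: 1:F, 5:F. ✗
4: successors {2, 3}; p there: 2:F, 3:F. ✗
5: successors {4}; p there: 4:T. ✓
Satisfying worlds: {1, 5}.

2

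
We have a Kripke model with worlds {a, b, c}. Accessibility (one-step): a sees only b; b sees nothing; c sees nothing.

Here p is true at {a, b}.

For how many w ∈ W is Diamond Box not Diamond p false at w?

2

a: successors {b}; Box not Diamond p there: b:T. ✓
b: no successors, so Diamond Box not Diamond p fails. ✗
c: no successors, so Diamond Box not Diamond p fails. ✗
Satisfying worlds: {a}.
So Diamond Box not Diamond p fails at the other 2 worlds.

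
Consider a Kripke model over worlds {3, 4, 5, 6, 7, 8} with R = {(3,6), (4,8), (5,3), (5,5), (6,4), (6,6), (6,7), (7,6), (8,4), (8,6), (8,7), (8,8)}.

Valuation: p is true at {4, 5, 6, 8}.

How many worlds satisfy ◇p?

3: successors {6}; p there: 6:T. ✓
4: successors {8}; p there: 8:T. ✓
5: successors {3, 5}; p there: 3:F, 5:T. ✓
6: successors {4, 6, 7}; p there: 4:T, 6:T, 7:F. ✓
7: successors {6}; p there: 6:T. ✓
8: successors {4, 6, 7, 8}; p there: 4:T, 6:T, 7:F, 8:T. ✓
Satisfying worlds: {3, 4, 5, 6, 7, 8}.

6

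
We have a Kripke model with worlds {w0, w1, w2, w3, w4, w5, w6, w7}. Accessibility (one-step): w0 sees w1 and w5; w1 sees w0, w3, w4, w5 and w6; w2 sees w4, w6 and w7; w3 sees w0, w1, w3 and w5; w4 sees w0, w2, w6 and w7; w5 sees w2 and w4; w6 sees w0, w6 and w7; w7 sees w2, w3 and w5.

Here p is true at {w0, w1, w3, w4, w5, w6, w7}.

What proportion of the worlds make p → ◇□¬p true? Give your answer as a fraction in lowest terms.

1/8

w0: p is T, ◇□¬p is F. ✗
w1: p is T, ◇□¬p is F. ✗
w2: p is F, ◇□¬p is F. ✓
w3: p is T, ◇□¬p is F. ✗
w4: p is T, ◇□¬p is F. ✗
w5: p is T, ◇□¬p is F. ✗
w6: p is T, ◇□¬p is F. ✗
w7: p is T, ◇□¬p is F. ✗
That's 1 of 8 worlds, so 1/8.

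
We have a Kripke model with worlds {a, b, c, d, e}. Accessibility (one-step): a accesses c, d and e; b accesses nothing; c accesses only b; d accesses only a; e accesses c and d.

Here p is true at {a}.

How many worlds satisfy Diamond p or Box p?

2

a: Diamond p is F, Box p is F. ✗
b: Diamond p is F, Box p is T. ✓
c: Diamond p is F, Box p is F. ✗
d: Diamond p is T, Box p is T. ✓
e: Diamond p is F, Box p is F. ✗
Satisfying worlds: {b, d}.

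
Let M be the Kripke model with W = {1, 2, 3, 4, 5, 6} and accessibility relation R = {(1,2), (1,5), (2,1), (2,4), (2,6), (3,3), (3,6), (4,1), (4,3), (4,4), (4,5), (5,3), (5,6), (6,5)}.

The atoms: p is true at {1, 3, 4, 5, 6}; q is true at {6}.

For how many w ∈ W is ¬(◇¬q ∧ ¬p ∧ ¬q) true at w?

5

1: ◇¬q ∧ ¬p ∧ ¬q is F. ✓
2: ◇¬q ∧ ¬p ∧ ¬q is T. ✗
3: ◇¬q ∧ ¬p ∧ ¬q is F. ✓
4: ◇¬q ∧ ¬p ∧ ¬q is F. ✓
5: ◇¬q ∧ ¬p ∧ ¬q is F. ✓
6: ◇¬q ∧ ¬p ∧ ¬q is F. ✓
Satisfying worlds: {1, 3, 4, 5, 6}.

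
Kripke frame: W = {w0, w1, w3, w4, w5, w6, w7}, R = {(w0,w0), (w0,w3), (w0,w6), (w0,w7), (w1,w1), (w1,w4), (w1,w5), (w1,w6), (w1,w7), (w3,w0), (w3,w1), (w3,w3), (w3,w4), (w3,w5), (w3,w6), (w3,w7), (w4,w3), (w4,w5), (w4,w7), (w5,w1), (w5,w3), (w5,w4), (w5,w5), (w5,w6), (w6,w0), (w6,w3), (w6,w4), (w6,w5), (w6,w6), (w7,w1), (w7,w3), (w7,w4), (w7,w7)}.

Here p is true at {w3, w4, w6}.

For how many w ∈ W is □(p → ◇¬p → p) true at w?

w0: successors {w0, w3, w6, w7}; p → ◇¬p → p there: w0:T, w3:T, w6:T, w7:T. ✓
w1: successors {w1, w4, w5, w6, w7}; p → ◇¬p → p there: w1:T, w4:T, w5:T, w6:T, w7:T. ✓
w3: successors {w0, w1, w3, w4, w5, w6, w7}; p → ◇¬p → p there: w0:T, w1:T, w3:T, w4:T, w5:T, w6:T, w7:T. ✓
w4: successors {w3, w5, w7}; p → ◇¬p → p there: w3:T, w5:T, w7:T. ✓
w5: successors {w1, w3, w4, w5, w6}; p → ◇¬p → p there: w1:T, w3:T, w4:T, w5:T, w6:T. ✓
w6: successors {w0, w3, w4, w5, w6}; p → ◇¬p → p there: w0:T, w3:T, w4:T, w5:T, w6:T. ✓
w7: successors {w1, w3, w4, w7}; p → ◇¬p → p there: w1:T, w3:T, w4:T, w7:T. ✓
Satisfying worlds: {w0, w1, w3, w4, w5, w6, w7}.

7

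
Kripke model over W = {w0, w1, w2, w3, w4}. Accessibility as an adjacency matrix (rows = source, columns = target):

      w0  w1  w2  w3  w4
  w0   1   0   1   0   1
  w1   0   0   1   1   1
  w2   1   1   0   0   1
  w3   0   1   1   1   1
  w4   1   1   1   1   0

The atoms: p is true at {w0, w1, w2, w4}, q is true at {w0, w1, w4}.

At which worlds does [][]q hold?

∅

w0: successors {w0, w2, w4}; []q there: w0:F, w2:T, w4:F. ✗
w1: successors {w2, w3, w4}; []q there: w2:T, w3:F, w4:F. ✗
w2: successors {w0, w1, w4}; []q there: w0:F, w1:F, w4:F. ✗
w3: successors {w1, w2, w3, w4}; []q there: w1:F, w2:T, w3:F, w4:F. ✗
w4: successors {w0, w1, w2, w3}; []q there: w0:F, w1:F, w2:T, w3:F. ✗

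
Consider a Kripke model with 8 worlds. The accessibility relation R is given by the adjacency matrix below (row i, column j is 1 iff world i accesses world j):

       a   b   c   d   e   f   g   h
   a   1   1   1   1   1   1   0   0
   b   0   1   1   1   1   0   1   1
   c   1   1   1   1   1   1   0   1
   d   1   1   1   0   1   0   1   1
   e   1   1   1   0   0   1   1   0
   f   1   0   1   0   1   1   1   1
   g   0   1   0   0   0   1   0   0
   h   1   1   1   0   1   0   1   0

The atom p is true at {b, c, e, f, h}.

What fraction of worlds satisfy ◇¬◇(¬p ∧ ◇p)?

5/8

a: successors {a, b, c, d, e, f}; ¬◇(¬p ∧ ◇p) there: a:F, b:F, c:F, d:F, e:F, f:F. ✗
b: successors {b, c, d, e, g, h}; ¬◇(¬p ∧ ◇p) there: b:F, c:F, d:F, e:F, g:T, h:F. ✓
c: successors {a, b, c, d, e, f, h}; ¬◇(¬p ∧ ◇p) there: a:F, b:F, c:F, d:F, e:F, f:F, h:F. ✗
d: successors {a, b, c, e, g, h}; ¬◇(¬p ∧ ◇p) there: a:F, b:F, c:F, e:F, g:T, h:F. ✓
e: successors {a, b, c, f, g}; ¬◇(¬p ∧ ◇p) there: a:F, b:F, c:F, f:F, g:T. ✓
f: successors {a, c, e, f, g, h}; ¬◇(¬p ∧ ◇p) there: a:F, c:F, e:F, f:F, g:T, h:F. ✓
g: successors {b, f}; ¬◇(¬p ∧ ◇p) there: b:F, f:F. ✗
h: successors {a, b, c, e, g}; ¬◇(¬p ∧ ◇p) there: a:F, b:F, c:F, e:F, g:T. ✓
That's 5 of 8 worlds, so 5/8.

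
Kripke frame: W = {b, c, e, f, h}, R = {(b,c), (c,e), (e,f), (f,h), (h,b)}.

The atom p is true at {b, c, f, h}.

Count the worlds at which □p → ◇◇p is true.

4

b: □p is T, ◇◇p is F. ✗
c: □p is F, ◇◇p is T. ✓
e: □p is T, ◇◇p is T. ✓
f: □p is T, ◇◇p is T. ✓
h: □p is T, ◇◇p is T. ✓
Satisfying worlds: {c, e, f, h}.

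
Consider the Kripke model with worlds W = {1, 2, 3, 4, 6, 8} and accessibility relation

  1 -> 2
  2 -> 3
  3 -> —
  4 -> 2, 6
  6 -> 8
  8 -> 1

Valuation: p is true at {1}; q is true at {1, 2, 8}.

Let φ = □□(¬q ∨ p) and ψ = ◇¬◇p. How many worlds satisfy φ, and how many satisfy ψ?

For □□(¬q ∨ p):
1: successors {2}; □(¬q ∨ p) there: 2:T. ✓
2: successors {3}; □(¬q ∨ p) there: 3:T. ✓
3: no successors, so □□(¬q ∨ p) holds vacuously. ✓
4: successors {2, 6}; □(¬q ∨ p) there: 2:T, 6:F. ✗
6: successors {8}; □(¬q ∨ p) there: 8:T. ✓
8: successors {1}; □(¬q ∨ p) there: 1:F. ✗
— 4 worlds.
For ◇¬◇p:
1: successors {2}; ¬◇p there: 2:T. ✓
2: successors {3}; ¬◇p there: 3:T. ✓
3: no successors, so ◇¬◇p fails. ✗
4: successors {2, 6}; ¬◇p there: 2:T, 6:T. ✓
6: successors {8}; ¬◇p there: 8:F. ✗
8: successors {1}; ¬◇p there: 1:T. ✓
— 4 worlds.

4 and 4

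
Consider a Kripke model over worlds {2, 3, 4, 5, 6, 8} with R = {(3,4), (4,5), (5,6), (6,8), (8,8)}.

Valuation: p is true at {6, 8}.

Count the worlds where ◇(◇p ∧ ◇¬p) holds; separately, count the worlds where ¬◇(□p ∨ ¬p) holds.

0 and 1

For ◇(◇p ∧ ◇¬p):
2: no successors, so ◇(◇p ∧ ◇¬p) fails. ✗
3: successors {4}; ◇p ∧ ◇¬p there: 4:F. ✗
4: successors {5}; ◇p ∧ ◇¬p there: 5:F. ✗
5: successors {6}; ◇p ∧ ◇¬p there: 6:F. ✗
6: successors {8}; ◇p ∧ ◇¬p there: 8:F. ✗
8: successors {8}; ◇p ∧ ◇¬p there: 8:F. ✗
— 0 worlds.
For ¬◇(□p ∨ ¬p):
2: ◇(□p ∨ ¬p) is F. ✓
3: ◇(□p ∨ ¬p) is T. ✗
4: ◇(□p ∨ ¬p) is T. ✗
5: ◇(□p ∨ ¬p) is T. ✗
6: ◇(□p ∨ ¬p) is T. ✗
8: ◇(□p ∨ ¬p) is T. ✗
— 1 world.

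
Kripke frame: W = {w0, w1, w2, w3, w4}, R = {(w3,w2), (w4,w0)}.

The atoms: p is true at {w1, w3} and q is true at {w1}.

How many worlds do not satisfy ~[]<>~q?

3

w0: []<>~q is T. ✗
w1: []<>~q is T. ✗
w2: []<>~q is T. ✗
w3: []<>~q is F. ✓
w4: []<>~q is F. ✓
Satisfying worlds: {w3, w4}.
So ~[]<>~q fails at the other 3 worlds.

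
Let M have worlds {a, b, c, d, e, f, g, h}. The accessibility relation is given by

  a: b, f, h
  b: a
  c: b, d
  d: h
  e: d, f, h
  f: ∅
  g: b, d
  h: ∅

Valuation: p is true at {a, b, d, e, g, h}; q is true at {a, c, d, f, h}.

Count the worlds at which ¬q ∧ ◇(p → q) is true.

a: ¬q is F, ◇(p → q) is T. ✗
b: ¬q is T, ◇(p → q) is T. ✓
c: ¬q is F, ◇(p → q) is T. ✗
d: ¬q is F, ◇(p → q) is T. ✗
e: ¬q is T, ◇(p → q) is T. ✓
f: ¬q is F, ◇(p → q) is F. ✗
g: ¬q is T, ◇(p → q) is T. ✓
h: ¬q is F, ◇(p → q) is F. ✗
Satisfying worlds: {b, e, g}.

3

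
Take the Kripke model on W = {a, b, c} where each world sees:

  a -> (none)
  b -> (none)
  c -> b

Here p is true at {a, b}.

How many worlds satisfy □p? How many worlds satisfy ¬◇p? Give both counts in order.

3 and 2

For □p:
a: no successors, so □p holds vacuously. ✓
b: no successors, so □p holds vacuously. ✓
c: successors {b}; p there: b:T. ✓
— 3 worlds.
For ¬◇p:
a: ◇p is F. ✓
b: ◇p is F. ✓
c: ◇p is T. ✗
— 2 worlds.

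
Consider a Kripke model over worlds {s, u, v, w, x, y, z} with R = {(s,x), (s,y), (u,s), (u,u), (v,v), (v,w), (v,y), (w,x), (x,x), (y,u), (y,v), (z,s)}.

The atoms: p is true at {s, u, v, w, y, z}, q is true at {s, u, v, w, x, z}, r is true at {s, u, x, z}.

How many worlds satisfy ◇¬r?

s: successors {x, y}; ¬r there: x:F, y:T. ✓
u: successors {s, u}; ¬r there: s:F, u:F. ✗
v: successors {v, w, y}; ¬r there: v:T, w:T, y:T. ✓
w: successors {x}; ¬r there: x:F. ✗
x: successors {x}; ¬r there: x:F. ✗
y: successors {u, v}; ¬r there: u:F, v:T. ✓
z: successors {s}; ¬r there: s:F. ✗
Satisfying worlds: {s, v, y}.

3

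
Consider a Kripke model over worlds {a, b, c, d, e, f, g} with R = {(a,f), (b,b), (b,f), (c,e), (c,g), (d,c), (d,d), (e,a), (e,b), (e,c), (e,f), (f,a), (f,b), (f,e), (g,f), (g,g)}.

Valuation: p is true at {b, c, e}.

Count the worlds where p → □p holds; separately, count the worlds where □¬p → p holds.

For p → □p:
a: p is F, □p is F. ✓
b: p is T, □p is F. ✗
c: p is T, □p is F. ✗
d: p is F, □p is F. ✓
e: p is T, □p is F. ✗
f: p is F, □p is F. ✓
g: p is F, □p is F. ✓
— 4 worlds.
For □¬p → p:
a: □¬p is T, p is F. ✗
b: □¬p is F, p is T. ✓
c: □¬p is F, p is T. ✓
d: □¬p is F, p is F. ✓
e: □¬p is F, p is T. ✓
f: □¬p is F, p is F. ✓
g: □¬p is T, p is F. ✗
— 5 worlds.

4 and 5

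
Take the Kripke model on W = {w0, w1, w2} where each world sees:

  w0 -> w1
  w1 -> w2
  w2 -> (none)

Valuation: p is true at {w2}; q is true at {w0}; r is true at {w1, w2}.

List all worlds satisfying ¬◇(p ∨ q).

w0: ◇(p ∨ q) is F. ✓
w1: ◇(p ∨ q) is T. ✗
w2: ◇(p ∨ q) is F. ✓

{w0, w2}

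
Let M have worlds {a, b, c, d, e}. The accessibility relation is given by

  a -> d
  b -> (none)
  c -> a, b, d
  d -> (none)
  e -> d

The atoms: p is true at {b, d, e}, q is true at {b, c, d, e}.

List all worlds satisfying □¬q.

{b, d}

a: successors {d}; ¬q there: d:F. ✗
b: no successors, so □¬q holds vacuously. ✓
c: successors {a, b, d}; ¬q there: a:T, b:F, d:F. ✗
d: no successors, so □¬q holds vacuously. ✓
e: successors {d}; ¬q there: d:F. ✗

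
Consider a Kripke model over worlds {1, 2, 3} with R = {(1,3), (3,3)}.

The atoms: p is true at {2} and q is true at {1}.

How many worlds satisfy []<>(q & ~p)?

1

1: successors {3}; <>(q & ~p) there: 3:F. ✗
2: no successors, so []<>(q & ~p) holds vacuously. ✓
3: successors {3}; <>(q & ~p) there: 3:F. ✗
Satisfying worlds: {2}.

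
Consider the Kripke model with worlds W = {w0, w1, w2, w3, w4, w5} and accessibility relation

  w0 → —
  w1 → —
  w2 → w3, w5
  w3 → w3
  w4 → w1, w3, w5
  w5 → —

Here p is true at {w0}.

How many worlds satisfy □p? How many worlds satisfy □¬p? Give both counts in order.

For □p:
w0: no successors, so □p holds vacuously. ✓
w1: no successors, so □p holds vacuously. ✓
w2: successors {w3, w5}; p there: w3:F, w5:F. ✗
w3: successors {w3}; p there: w3:F. ✗
w4: successors {w1, w3, w5}; p there: w1:F, w3:F, w5:F. ✗
w5: no successors, so □p holds vacuously. ✓
— 3 worlds.
For □¬p:
w0: no successors, so □¬p holds vacuously. ✓
w1: no successors, so □¬p holds vacuously. ✓
w2: successors {w3, w5}; ¬p there: w3:T, w5:T. ✓
w3: successors {w3}; ¬p there: w3:T. ✓
w4: successors {w1, w3, w5}; ¬p there: w1:T, w3:T, w5:T. ✓
w5: no successors, so □¬p holds vacuously. ✓
— 6 worlds.

3 and 6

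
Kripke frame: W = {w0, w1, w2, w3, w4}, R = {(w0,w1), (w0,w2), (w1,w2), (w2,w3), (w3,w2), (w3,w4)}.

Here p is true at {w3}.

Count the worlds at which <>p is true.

1

w0: successors {w1, w2}; p there: w1:F, w2:F. ✗
w1: successors {w2}; p there: w2:F. ✗
w2: successors {w3}; p there: w3:T. ✓
w3: successors {w2, w4}; p there: w2:F, w4:F. ✗
w4: no successors, so <>p fails. ✗
Satisfying worlds: {w2}.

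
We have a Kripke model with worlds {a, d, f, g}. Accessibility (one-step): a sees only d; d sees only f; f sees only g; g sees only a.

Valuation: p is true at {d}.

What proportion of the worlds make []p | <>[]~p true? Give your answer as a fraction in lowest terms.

a: []p is T, <>[]~p is T. ✓
d: []p is F, <>[]~p is T. ✓
f: []p is F, <>[]~p is T. ✓
g: []p is F, <>[]~p is F. ✗
That's 3 of 4 worlds, so 3/4.

3/4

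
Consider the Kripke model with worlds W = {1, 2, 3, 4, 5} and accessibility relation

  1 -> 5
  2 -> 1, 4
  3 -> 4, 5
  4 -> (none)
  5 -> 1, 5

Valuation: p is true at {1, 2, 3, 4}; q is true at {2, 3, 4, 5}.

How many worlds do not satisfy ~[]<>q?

1: []<>q is T. ✗
2: []<>q is F. ✓
3: []<>q is F. ✓
4: []<>q is T. ✗
5: []<>q is T. ✗
Satisfying worlds: {2, 3}.
So ~[]<>q fails at the other 3 worlds.

3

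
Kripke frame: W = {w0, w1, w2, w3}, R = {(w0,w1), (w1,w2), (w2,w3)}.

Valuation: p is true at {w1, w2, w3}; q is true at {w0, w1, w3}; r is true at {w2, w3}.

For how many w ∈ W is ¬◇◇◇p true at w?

w0: ◇◇◇p is T. ✗
w1: ◇◇◇p is F. ✓
w2: ◇◇◇p is F. ✓
w3: ◇◇◇p is F. ✓
Satisfying worlds: {w1, w2, w3}.

3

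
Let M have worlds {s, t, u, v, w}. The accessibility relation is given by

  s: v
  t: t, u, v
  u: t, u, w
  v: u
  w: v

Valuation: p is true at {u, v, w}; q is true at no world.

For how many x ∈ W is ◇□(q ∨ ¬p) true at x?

s: successors {v}; □(q ∨ ¬p) there: v:F. ✗
t: successors {t, u, v}; □(q ∨ ¬p) there: t:F, u:F, v:F. ✗
u: successors {t, u, w}; □(q ∨ ¬p) there: t:F, u:F, w:F. ✗
v: successors {u}; □(q ∨ ¬p) there: u:F. ✗
w: successors {v}; □(q ∨ ¬p) there: v:F. ✗
Satisfying worlds: ∅.

0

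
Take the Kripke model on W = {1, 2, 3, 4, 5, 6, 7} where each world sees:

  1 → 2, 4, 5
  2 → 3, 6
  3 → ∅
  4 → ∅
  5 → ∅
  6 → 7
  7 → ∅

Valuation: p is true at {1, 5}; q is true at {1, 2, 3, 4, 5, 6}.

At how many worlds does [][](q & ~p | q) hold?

1: successors {2, 4, 5}; [](q & ~p | q) there: 2:T, 4:T, 5:T. ✓
2: successors {3, 6}; [](q & ~p | q) there: 3:T, 6:F. ✗
3: no successors, so [][](q & ~p | q) holds vacuously. ✓
4: no successors, so [][](q & ~p | q) holds vacuously. ✓
5: no successors, so [][](q & ~p | q) holds vacuously. ✓
6: successors {7}; [](q & ~p | q) there: 7:T. ✓
7: no successors, so [][](q & ~p | q) holds vacuously. ✓
Satisfying worlds: {1, 3, 4, 5, 6, 7}.

6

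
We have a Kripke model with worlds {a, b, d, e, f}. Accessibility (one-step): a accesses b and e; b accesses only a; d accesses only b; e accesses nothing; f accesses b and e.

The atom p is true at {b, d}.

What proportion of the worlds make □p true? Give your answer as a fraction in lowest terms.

a: successors {b, e}; p there: b:T, e:F. ✗
b: successors {a}; p there: a:F. ✗
d: successors {b}; p there: b:T. ✓
e: no successors, so □p holds vacuously. ✓
f: successors {b, e}; p there: b:T, e:F. ✗
That's 2 of 5 worlds, so 2/5.

2/5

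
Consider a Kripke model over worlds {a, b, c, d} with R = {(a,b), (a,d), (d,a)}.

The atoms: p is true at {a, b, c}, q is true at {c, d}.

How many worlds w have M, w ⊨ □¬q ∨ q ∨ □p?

3

a: □¬q ∨ q is F, □p is F. ✗
b: □¬q ∨ q is T, □p is T. ✓
c: □¬q ∨ q is T, □p is T. ✓
d: □¬q ∨ q is T, □p is T. ✓
Satisfying worlds: {b, c, d}.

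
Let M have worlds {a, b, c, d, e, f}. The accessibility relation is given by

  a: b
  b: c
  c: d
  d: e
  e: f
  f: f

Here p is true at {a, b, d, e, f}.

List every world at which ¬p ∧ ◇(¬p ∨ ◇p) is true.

{c}

a: ¬p is F, ◇(¬p ∨ ◇p) is F. ✗
b: ¬p is F, ◇(¬p ∨ ◇p) is T. ✗
c: ¬p is T, ◇(¬p ∨ ◇p) is T. ✓
d: ¬p is F, ◇(¬p ∨ ◇p) is T. ✗
e: ¬p is F, ◇(¬p ∨ ◇p) is T. ✗
f: ¬p is F, ◇(¬p ∨ ◇p) is T. ✗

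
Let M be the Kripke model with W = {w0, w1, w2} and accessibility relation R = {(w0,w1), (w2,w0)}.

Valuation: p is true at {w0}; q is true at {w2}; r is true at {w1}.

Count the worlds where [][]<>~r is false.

w0: successors {w1}; []<>~r there: w1:T. ✓
w1: no successors, so [][]<>~r holds vacuously. ✓
w2: successors {w0}; []<>~r there: w0:F. ✗
Satisfying worlds: {w0, w1}.
So [][]<>~r fails at the other 1 world.

1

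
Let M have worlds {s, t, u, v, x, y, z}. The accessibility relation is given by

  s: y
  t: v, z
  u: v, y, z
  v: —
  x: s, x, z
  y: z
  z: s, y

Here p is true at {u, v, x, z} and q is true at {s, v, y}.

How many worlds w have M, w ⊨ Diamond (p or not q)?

4

s: successors {y}; p or not q there: y:F. ✗
t: successors {v, z}; p or not q there: v:T, z:T. ✓
u: successors {v, y, z}; p or not q there: v:T, y:F, z:T. ✓
v: no successors, so Diamond (p or not q) fails. ✗
x: successors {s, x, z}; p or not q there: s:F, x:T, z:T. ✓
y: successors {z}; p or not q there: z:T. ✓
z: successors {s, y}; p or not q there: s:F, y:F. ✗
Satisfying worlds: {t, u, x, y}.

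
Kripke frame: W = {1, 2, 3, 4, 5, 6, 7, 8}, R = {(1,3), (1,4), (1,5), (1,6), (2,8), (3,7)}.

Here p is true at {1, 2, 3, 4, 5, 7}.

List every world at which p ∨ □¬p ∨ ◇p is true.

{1, 2, 3, 4, 5, 6, 7, 8}

1: p ∨ □¬p is T, ◇p is T. ✓
2: p ∨ □¬p is T, ◇p is F. ✓
3: p ∨ □¬p is T, ◇p is T. ✓
4: p ∨ □¬p is T, ◇p is F. ✓
5: p ∨ □¬p is T, ◇p is F. ✓
6: p ∨ □¬p is T, ◇p is F. ✓
7: p ∨ □¬p is T, ◇p is F. ✓
8: p ∨ □¬p is T, ◇p is F. ✓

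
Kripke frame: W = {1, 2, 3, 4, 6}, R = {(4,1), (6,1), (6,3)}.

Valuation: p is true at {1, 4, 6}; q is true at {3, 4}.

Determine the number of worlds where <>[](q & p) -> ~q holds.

4

1: <>[](q & p) is F, ~q is T. ✓
2: <>[](q & p) is F, ~q is T. ✓
3: <>[](q & p) is F, ~q is F. ✓
4: <>[](q & p) is T, ~q is F. ✗
6: <>[](q & p) is T, ~q is T. ✓
Satisfying worlds: {1, 2, 3, 6}.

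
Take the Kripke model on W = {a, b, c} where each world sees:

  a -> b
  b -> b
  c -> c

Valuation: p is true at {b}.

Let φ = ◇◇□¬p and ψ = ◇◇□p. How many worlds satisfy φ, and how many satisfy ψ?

For ◇◇□¬p:
a: successors {b}; ◇□¬p there: b:F. ✗
b: successors {b}; ◇□¬p there: b:F. ✗
c: successors {c}; ◇□¬p there: c:T. ✓
— 1 world.
For ◇◇□p:
a: successors {b}; ◇□p there: b:T. ✓
b: successors {b}; ◇□p there: b:T. ✓
c: successors {c}; ◇□p there: c:F. ✗
— 2 worlds.

1 and 2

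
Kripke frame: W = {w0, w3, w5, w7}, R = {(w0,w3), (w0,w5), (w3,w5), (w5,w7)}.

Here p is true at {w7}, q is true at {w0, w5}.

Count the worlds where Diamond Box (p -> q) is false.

2

w0: successors {w3, w5}; Box (p -> q) there: w3:T, w5:F. ✓
w3: successors {w5}; Box (p -> q) there: w5:F. ✗
w5: successors {w7}; Box (p -> q) there: w7:T. ✓
w7: no successors, so Diamond Box (p -> q) fails. ✗
Satisfying worlds: {w0, w5}.
So Diamond Box (p -> q) fails at the other 2 worlds.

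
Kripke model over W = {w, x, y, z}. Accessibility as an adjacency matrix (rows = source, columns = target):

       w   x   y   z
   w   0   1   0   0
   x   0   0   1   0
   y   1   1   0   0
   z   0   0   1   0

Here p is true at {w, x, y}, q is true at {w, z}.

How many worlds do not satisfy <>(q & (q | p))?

w: successors {x}; q & (q | p) there: x:F. ✗
x: successors {y}; q & (q | p) there: y:F. ✗
y: successors {w, x}; q & (q | p) there: w:T, x:F. ✓
z: successors {y}; q & (q | p) there: y:F. ✗
Satisfying worlds: {y}.
So <>(q & (q | p)) fails at the other 3 worlds.

3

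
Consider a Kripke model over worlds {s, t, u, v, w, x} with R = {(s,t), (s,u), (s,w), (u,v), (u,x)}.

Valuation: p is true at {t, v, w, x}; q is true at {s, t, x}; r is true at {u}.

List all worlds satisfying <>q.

{s, u}

s: successors {t, u, w}; q there: t:T, u:F, w:F. ✓
t: no successors, so <>q fails. ✗
u: successors {v, x}; q there: v:F, x:T. ✓
v: no successors, so <>q fails. ✗
w: no successors, so <>q fails. ✗
x: no successors, so <>q fails. ✗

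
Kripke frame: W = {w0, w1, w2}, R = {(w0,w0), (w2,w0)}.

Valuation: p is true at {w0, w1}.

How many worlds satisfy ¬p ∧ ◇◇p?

w0: ¬p is F, ◇◇p is T. ✗
w1: ¬p is F, ◇◇p is F. ✗
w2: ¬p is T, ◇◇p is T. ✓
Satisfying worlds: {w2}.

1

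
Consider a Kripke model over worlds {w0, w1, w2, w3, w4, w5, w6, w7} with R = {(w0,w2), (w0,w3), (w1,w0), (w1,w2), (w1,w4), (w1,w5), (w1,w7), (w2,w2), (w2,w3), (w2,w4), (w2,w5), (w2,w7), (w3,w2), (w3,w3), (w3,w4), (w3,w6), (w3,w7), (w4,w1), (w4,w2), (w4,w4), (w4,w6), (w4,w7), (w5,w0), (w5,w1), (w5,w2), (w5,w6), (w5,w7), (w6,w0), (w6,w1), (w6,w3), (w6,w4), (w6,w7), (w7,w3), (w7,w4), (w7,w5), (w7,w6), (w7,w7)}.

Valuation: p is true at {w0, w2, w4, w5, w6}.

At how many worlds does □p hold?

w0: successors {w2, w3}; p there: w2:T, w3:F. ✗
w1: successors {w0, w2, w4, w5, w7}; p there: w0:T, w2:T, w4:T, w5:T, w7:F. ✗
w2: successors {w2, w3, w4, w5, w7}; p there: w2:T, w3:F, w4:T, w5:T, w7:F. ✗
w3: successors {w2, w3, w4, w6, w7}; p there: w2:T, w3:F, w4:T, w6:T, w7:F. ✗
w4: successors {w1, w2, w4, w6, w7}; p there: w1:F, w2:T, w4:T, w6:T, w7:F. ✗
w5: successors {w0, w1, w2, w6, w7}; p there: w0:T, w1:F, w2:T, w6:T, w7:F. ✗
w6: successors {w0, w1, w3, w4, w7}; p there: w0:T, w1:F, w3:F, w4:T, w7:F. ✗
w7: successors {w3, w4, w5, w6, w7}; p there: w3:F, w4:T, w5:T, w6:T, w7:F. ✗
Satisfying worlds: ∅.

0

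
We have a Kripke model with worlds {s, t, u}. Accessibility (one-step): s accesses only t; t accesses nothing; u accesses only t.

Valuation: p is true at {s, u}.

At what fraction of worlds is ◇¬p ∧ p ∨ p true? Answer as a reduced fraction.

s: ◇¬p ∧ p is T, p is T. ✓
t: ◇¬p ∧ p is F, p is F. ✗
u: ◇¬p ∧ p is T, p is T. ✓
That's 2 of 3 worlds, so 2/3.

2/3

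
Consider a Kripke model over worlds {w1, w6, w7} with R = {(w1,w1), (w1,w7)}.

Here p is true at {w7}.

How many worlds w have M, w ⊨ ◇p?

1

w1: successors {w1, w7}; p there: w1:F, w7:T. ✓
w6: no successors, so ◇p fails. ✗
w7: no successors, so ◇p fails. ✗
Satisfying worlds: {w1}.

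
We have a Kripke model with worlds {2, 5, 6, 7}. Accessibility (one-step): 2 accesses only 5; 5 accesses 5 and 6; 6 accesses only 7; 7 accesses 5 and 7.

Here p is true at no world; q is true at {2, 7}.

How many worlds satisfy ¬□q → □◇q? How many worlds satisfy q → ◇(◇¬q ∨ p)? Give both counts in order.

For ¬□q → □◇q:
2: ¬□q is T, □◇q is F. ✗
5: ¬□q is T, □◇q is F. ✗
6: ¬□q is F, □◇q is T. ✓
7: ¬□q is T, □◇q is F. ✗
— 1 world.
For q → ◇(◇¬q ∨ p):
2: q is T, ◇(◇¬q ∨ p) is T. ✓
5: q is F, ◇(◇¬q ∨ p) is T. ✓
6: q is F, ◇(◇¬q ∨ p) is T. ✓
7: q is T, ◇(◇¬q ∨ p) is T. ✓
— 4 worlds.

1 and 4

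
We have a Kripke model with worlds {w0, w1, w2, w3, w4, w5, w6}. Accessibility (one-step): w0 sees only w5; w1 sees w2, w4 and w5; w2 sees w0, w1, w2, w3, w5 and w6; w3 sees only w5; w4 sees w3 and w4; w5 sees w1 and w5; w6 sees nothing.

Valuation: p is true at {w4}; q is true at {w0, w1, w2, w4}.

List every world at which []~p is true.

w0: successors {w5}; ~p there: w5:T. ✓
w1: successors {w2, w4, w5}; ~p there: w2:T, w4:F, w5:T. ✗
w2: successors {w0, w1, w2, w3, w5, w6}; ~p there: w0:T, w1:T, w2:T, w3:T, w5:T, w6:T. ✓
w3: successors {w5}; ~p there: w5:T. ✓
w4: successors {w3, w4}; ~p there: w3:T, w4:F. ✗
w5: successors {w1, w5}; ~p there: w1:T, w5:T. ✓
w6: no successors, so []~p holds vacuously. ✓

{w0, w2, w3, w5, w6}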